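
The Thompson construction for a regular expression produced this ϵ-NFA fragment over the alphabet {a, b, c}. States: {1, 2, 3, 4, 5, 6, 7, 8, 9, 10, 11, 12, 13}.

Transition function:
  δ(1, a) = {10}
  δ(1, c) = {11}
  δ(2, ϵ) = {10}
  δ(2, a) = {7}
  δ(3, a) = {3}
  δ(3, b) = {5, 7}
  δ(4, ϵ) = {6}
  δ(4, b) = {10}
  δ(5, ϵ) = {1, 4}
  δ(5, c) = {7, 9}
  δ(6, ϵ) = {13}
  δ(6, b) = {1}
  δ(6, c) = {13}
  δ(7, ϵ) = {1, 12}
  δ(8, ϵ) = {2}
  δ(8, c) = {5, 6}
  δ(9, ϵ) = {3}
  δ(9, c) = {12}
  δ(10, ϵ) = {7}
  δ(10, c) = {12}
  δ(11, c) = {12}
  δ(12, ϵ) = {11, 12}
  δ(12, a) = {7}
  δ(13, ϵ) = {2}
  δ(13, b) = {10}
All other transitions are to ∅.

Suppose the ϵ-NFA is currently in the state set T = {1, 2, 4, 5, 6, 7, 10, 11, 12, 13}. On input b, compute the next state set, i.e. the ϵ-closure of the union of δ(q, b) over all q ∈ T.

{1, 7, 10, 11, 12}

4 on b → {10}.
6 on b → {1}.
13 on b → {10}.
No b-transition from 1, 2, 5, 7, 10, 11, 12.
Union after reading b: {1, 10}.
Now take the ϵ-closure:
From 10 via ϵ: add 7.
From 7 via ϵ: add 12.
From 12 via ϵ: add 11.
No new states can be added; the closed set is {1, 7, 10, 11, 12}.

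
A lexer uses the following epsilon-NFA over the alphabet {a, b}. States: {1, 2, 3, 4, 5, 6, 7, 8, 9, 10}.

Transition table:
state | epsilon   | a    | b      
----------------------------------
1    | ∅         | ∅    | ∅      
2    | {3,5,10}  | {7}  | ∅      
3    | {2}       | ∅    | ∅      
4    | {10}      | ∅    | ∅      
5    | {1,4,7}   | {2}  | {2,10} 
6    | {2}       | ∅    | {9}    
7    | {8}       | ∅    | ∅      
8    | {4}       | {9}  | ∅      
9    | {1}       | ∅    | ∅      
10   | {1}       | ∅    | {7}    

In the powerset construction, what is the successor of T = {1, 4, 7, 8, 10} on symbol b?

{1, 4, 7, 8, 10}

10 on b → {7}.
No b-transition from 1, 4, 7, 8.
Union after reading b: {7}.
Now take the epsilon-closure:
From 7 via epsilon: add 8.
From 8 via epsilon: add 4.
From 4 via epsilon: add 10.
From 10 via epsilon: add 1.
No new states can be added; the closed set is {1, 4, 7, 8, 10}.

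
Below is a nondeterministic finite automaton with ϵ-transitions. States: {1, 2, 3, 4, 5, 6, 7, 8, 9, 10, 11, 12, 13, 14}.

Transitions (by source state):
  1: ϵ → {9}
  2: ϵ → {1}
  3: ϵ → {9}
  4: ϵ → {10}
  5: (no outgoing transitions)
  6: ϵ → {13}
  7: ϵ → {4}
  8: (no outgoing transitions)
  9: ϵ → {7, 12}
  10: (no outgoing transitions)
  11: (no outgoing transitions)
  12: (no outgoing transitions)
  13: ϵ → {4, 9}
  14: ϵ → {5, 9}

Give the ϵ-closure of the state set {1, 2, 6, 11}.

{1, 2, 4, 6, 7, 9, 10, 11, 12, 13}

Start with {1, 2, 6, 11}.
From 1 via ϵ: add 9.
From 6 via ϵ: add 13.
From 9 via ϵ: add 7, 12.
From 13 via ϵ: add 4.
From 4 via ϵ: add 10.
No new states can be added; the closed set is {1, 2, 4, 6, 7, 9, 10, 11, 12, 13}.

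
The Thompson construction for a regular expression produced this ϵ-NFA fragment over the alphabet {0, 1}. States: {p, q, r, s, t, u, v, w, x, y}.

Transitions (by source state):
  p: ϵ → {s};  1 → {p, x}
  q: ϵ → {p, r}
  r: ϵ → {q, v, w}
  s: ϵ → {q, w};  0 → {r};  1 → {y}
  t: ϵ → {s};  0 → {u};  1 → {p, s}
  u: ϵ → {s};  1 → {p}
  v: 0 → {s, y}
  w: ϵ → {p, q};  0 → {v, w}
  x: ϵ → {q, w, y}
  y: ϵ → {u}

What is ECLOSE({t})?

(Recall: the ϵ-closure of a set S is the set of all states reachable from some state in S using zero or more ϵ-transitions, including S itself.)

{p, q, r, s, t, v, w}

Start with {t}.
From t via ϵ: add s.
From s via ϵ: add q, w.
From q via ϵ: add p, r.
From r via ϵ: add v.
No new states can be added; the closed set is {p, q, r, s, t, v, w}.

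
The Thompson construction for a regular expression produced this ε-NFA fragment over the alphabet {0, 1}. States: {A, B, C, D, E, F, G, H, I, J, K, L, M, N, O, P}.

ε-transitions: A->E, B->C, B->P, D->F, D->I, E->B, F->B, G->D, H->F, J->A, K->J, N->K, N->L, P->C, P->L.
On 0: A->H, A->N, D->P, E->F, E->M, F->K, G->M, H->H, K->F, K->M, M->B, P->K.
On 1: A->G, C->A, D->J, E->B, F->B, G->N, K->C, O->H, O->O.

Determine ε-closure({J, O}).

{A, B, C, E, J, L, O, P}

Start with {J, O}.
From J via ε: add A.
From A via ε: add E.
From E via ε: add B.
From B via ε: add C, P.
From P via ε: add L.
No new states can be added; the closed set is {A, B, C, E, J, L, O, P}.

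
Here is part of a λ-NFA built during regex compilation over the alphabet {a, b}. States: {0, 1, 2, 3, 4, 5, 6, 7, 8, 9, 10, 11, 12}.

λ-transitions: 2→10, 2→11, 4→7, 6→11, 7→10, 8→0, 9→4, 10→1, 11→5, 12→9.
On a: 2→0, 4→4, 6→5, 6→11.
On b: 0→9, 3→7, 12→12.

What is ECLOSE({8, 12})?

{0, 1, 4, 7, 8, 9, 10, 12}

Start with {8, 12}.
From 8 via λ: add 0.
From 12 via λ: add 9.
From 9 via λ: add 4.
From 4 via λ: add 7.
From 7 via λ: add 10.
From 10 via λ: add 1.
No new states can be added; the closed set is {0, 1, 4, 7, 8, 9, 10, 12}.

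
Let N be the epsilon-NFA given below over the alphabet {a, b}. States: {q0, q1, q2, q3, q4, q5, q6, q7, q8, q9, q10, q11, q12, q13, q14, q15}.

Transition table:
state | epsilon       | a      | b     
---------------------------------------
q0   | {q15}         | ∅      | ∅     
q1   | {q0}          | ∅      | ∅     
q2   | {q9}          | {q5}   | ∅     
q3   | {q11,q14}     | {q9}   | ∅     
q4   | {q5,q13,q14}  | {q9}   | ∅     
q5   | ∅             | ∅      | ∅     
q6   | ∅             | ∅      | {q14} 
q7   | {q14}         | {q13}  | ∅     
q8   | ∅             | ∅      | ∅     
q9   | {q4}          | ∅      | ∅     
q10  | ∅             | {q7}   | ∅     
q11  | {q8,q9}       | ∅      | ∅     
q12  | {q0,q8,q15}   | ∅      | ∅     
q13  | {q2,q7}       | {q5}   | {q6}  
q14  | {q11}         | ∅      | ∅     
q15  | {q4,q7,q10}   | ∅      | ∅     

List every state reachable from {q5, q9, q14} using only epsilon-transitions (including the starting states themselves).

{q2, q4, q5, q7, q8, q9, q11, q13, q14}

Start with {q5, q9, q14}.
From q9 via epsilon: add q4.
From q14 via epsilon: add q11.
From q4 via epsilon: add q13.
From q11 via epsilon: add q8.
From q13 via epsilon: add q2, q7.
No new states can be added; the closed set is {q2, q4, q5, q7, q8, q9, q11, q13, q14}.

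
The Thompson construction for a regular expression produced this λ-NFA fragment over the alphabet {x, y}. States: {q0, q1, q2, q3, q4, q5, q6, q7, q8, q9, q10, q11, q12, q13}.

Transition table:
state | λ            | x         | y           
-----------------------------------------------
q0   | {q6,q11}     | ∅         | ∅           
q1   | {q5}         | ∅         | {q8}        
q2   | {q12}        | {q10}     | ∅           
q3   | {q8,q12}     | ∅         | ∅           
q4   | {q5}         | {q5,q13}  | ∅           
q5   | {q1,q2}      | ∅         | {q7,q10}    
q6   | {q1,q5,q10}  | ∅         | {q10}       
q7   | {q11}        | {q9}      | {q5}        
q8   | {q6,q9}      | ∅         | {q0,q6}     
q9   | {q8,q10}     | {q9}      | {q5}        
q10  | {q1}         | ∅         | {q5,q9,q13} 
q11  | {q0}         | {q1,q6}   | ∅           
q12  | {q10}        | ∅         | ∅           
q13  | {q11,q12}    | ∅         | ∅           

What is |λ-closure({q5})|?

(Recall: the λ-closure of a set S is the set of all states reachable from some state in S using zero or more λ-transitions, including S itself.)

Start with {q5}.
From q5 via λ: add q1, q2.
From q2 via λ: add q12.
From q12 via λ: add q10.
λ-closure = {q1, q2, q5, q10, q12}, which has 5 states.

5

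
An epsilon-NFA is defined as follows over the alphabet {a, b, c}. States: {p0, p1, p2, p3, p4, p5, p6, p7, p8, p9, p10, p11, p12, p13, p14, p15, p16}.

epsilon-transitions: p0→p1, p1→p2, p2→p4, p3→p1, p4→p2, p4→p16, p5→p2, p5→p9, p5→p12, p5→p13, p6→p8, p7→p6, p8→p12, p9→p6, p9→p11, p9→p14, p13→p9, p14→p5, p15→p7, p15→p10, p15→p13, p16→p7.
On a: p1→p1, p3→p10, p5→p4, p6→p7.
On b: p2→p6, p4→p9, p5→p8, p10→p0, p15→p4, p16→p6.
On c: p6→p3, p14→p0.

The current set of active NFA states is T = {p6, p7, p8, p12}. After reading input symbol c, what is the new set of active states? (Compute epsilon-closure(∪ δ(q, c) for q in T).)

p6 on c → {p3}.
No c-transition from p7, p8, p12.
Union after reading c: {p3}.
Now take the epsilon-closure:
From p3 via epsilon: add p1.
From p1 via epsilon: add p2.
From p2 via epsilon: add p4.
From p4 via epsilon: add p16.
From p16 via epsilon: add p7.
From p7 via epsilon: add p6.
From p6 via epsilon: add p8.
From p8 via epsilon: add p12.
No new states can be added; the closed set is {p1, p2, p3, p4, p6, p7, p8, p12, p16}.

{p1, p2, p3, p4, p6, p7, p8, p12, p16}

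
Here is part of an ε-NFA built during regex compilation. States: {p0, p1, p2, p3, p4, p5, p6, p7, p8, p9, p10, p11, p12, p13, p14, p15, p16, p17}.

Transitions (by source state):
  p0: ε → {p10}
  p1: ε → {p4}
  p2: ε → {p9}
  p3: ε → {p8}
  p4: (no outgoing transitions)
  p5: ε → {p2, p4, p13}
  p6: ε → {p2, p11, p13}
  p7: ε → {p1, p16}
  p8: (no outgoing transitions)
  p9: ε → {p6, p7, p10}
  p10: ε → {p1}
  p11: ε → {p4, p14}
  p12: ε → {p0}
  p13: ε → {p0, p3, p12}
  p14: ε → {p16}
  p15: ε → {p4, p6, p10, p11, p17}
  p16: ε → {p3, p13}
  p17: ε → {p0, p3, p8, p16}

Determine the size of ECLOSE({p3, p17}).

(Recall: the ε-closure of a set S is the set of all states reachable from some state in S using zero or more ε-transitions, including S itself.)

Start with {p3, p17}.
From p3 via ε: add p8.
From p17 via ε: add p0, p16.
From p0 via ε: add p10.
From p16 via ε: add p13.
From p10 via ε: add p1.
From p13 via ε: add p12.
From p1 via ε: add p4.
ε-closure = {p0, p1, p3, p4, p8, p10, p12, p13, p16, p17}, which has 10 states.

10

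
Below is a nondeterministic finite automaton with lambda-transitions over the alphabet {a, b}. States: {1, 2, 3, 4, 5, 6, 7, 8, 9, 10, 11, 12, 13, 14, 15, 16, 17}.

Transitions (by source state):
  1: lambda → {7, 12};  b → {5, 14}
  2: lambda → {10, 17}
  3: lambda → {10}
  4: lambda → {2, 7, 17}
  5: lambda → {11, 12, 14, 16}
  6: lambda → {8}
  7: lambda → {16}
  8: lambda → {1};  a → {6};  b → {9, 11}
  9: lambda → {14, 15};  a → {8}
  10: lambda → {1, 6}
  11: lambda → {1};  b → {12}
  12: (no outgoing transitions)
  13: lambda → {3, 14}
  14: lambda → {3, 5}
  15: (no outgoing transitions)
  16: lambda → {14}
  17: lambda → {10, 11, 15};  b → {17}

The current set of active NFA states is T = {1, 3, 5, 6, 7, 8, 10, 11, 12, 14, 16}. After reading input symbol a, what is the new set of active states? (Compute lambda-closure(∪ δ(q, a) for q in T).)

8 on a → {6}.
No a-transition from 1, 3, 5, 6, 7, 10, 11, 12, 14, 16.
Union after reading a: {6}.
Now take the lambda-closure:
From 6 via lambda: add 8.
From 8 via lambda: add 1.
From 1 via lambda: add 7, 12.
From 7 via lambda: add 16.
From 16 via lambda: add 14.
From 14 via lambda: add 3, 5.
From 3 via lambda: add 10.
From 5 via lambda: add 11.
No new states can be added; the closed set is {1, 3, 5, 6, 7, 8, 10, 11, 12, 14, 16}.

{1, 3, 5, 6, 7, 8, 10, 11, 12, 14, 16}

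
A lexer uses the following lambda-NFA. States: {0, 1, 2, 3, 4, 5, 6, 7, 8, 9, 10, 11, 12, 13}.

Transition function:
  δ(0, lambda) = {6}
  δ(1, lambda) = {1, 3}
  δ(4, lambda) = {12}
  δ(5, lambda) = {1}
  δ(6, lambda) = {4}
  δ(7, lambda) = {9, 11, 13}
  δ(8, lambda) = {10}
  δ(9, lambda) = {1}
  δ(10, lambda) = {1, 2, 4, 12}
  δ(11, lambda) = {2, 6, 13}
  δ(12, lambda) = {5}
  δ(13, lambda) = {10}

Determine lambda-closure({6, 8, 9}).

Start with {6, 8, 9}.
From 6 via lambda: add 4.
From 8 via lambda: add 10.
From 9 via lambda: add 1.
From 1 via lambda: add 3.
From 4 via lambda: add 12.
From 10 via lambda: add 2.
From 12 via lambda: add 5.
No new states can be added; the closed set is {1, 2, 3, 4, 5, 6, 8, 9, 10, 12}.

{1, 2, 3, 4, 5, 6, 8, 9, 10, 12}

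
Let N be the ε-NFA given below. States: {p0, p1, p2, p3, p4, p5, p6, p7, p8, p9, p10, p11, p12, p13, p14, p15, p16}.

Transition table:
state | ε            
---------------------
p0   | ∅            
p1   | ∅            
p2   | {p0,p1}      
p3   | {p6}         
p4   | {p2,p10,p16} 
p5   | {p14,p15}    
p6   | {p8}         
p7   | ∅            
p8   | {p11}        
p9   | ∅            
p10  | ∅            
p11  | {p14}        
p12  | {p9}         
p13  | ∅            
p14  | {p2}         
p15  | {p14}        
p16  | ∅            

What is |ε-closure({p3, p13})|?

Start with {p3, p13}.
From p3 via ε: add p6.
From p6 via ε: add p8.
From p8 via ε: add p11.
From p11 via ε: add p14.
From p14 via ε: add p2.
From p2 via ε: add p0, p1.
ε-closure = {p0, p1, p2, p3, p6, p8, p11, p13, p14}, which has 9 states.

9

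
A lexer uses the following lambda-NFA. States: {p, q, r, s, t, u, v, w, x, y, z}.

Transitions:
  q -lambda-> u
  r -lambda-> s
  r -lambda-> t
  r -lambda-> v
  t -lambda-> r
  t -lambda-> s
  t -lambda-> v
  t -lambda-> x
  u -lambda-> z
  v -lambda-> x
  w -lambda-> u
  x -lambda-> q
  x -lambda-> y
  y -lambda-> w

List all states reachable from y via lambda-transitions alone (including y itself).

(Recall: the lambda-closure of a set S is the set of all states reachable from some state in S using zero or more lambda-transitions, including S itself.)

{u, w, y, z}

Start with {y}.
From y via lambda: add w.
From w via lambda: add u.
From u via lambda: add z.
No new states can be added; the closed set is {u, w, y, z}.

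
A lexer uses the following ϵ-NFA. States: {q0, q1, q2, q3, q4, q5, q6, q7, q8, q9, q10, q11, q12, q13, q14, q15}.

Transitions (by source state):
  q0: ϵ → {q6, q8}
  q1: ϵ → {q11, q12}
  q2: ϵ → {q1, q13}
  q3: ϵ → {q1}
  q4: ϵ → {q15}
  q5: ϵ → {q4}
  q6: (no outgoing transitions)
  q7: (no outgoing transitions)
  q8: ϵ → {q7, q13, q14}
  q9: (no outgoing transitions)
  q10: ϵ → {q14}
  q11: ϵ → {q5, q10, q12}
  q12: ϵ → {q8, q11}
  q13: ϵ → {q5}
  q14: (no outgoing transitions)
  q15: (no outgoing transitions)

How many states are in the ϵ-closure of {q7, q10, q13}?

Start with {q7, q10, q13}.
From q10 via ϵ: add q14.
From q13 via ϵ: add q5.
From q5 via ϵ: add q4.
From q4 via ϵ: add q15.
ϵ-closure = {q4, q5, q7, q10, q13, q14, q15}, which has 7 states.

7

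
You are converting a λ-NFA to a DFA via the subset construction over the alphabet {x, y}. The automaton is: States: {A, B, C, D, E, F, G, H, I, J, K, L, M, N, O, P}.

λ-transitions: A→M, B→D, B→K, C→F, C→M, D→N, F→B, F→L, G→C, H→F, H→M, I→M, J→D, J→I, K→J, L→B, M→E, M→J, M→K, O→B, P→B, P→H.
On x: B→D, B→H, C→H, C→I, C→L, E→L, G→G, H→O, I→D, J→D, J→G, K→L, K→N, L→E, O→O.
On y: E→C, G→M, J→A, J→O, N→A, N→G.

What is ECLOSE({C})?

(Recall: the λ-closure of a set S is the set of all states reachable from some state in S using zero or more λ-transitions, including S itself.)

Start with {C}.
From C via λ: add F, M.
From F via λ: add B, L.
From M via λ: add E, J, K.
From B via λ: add D.
From J via λ: add I.
From D via λ: add N.
No new states can be added; the closed set is {B, C, D, E, F, I, J, K, L, M, N}.

{B, C, D, E, F, I, J, K, L, M, N}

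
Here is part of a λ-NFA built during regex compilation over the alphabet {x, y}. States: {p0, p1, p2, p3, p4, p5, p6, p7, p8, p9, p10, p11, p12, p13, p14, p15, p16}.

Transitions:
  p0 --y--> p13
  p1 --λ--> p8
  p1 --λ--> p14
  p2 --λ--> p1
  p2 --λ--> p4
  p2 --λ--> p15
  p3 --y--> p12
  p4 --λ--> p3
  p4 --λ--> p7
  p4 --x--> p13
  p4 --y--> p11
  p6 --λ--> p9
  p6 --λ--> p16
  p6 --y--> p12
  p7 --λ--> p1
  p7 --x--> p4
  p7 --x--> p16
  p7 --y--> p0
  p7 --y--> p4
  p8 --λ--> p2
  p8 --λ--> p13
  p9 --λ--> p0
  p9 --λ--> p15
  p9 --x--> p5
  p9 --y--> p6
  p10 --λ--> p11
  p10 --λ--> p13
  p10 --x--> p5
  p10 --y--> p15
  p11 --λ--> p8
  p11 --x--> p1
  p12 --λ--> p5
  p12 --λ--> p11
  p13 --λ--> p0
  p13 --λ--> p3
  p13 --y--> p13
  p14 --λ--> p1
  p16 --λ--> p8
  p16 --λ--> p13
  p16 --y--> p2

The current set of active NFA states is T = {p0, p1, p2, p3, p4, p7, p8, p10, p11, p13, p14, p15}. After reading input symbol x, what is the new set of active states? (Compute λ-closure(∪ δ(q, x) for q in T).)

p4 on x → {p13}.
p7 on x → {p4, p16}.
p10 on x → {p5}.
p11 on x → {p1}.
No x-transition from p0, p1, p2, p3, p8, p13, p14, p15.
Union after reading x: {p1, p4, p5, p13, p16}.
Now take the λ-closure:
From p1 via λ: add p8, p14.
From p4 via λ: add p3, p7.
From p13 via λ: add p0.
From p8 via λ: add p2.
From p2 via λ: add p15.
No new states can be added; the closed set is {p0, p1, p2, p3, p4, p5, p7, p8, p13, p14, p15, p16}.

{p0, p1, p2, p3, p4, p5, p7, p8, p13, p14, p15, p16}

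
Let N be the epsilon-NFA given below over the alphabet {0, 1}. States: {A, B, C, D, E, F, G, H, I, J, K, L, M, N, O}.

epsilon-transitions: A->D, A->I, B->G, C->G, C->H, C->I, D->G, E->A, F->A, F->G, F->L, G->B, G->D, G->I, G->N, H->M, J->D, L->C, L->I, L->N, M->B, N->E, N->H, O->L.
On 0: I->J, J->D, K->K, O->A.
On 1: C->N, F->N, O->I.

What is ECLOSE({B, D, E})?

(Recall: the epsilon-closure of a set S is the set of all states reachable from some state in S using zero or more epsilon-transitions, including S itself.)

Start with {B, D, E}.
From B via epsilon: add G.
From E via epsilon: add A.
From A via epsilon: add I.
From G via epsilon: add N.
From N via epsilon: add H.
From H via epsilon: add M.
No new states can be added; the closed set is {A, B, D, E, G, H, I, M, N}.

{A, B, D, E, G, H, I, M, N}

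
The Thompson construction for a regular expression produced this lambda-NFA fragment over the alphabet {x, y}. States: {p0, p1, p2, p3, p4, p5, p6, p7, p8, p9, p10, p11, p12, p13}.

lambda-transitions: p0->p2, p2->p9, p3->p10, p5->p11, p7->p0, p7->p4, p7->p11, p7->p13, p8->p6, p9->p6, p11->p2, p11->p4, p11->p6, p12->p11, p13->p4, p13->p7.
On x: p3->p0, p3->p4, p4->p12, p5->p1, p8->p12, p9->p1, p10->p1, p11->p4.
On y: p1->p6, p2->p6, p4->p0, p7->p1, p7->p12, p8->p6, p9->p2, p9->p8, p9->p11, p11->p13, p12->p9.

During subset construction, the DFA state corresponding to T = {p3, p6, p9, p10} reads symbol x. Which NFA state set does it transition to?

{p0, p1, p2, p4, p6, p9}

p3 on x → {p0, p4}.
p9 on x → {p1}.
p10 on x → {p1}.
No x-transition from p6.
Union after reading x: {p0, p1, p4}.
Now take the lambda-closure:
From p0 via lambda: add p2.
From p2 via lambda: add p9.
From p9 via lambda: add p6.
No new states can be added; the closed set is {p0, p1, p2, p4, p6, p9}.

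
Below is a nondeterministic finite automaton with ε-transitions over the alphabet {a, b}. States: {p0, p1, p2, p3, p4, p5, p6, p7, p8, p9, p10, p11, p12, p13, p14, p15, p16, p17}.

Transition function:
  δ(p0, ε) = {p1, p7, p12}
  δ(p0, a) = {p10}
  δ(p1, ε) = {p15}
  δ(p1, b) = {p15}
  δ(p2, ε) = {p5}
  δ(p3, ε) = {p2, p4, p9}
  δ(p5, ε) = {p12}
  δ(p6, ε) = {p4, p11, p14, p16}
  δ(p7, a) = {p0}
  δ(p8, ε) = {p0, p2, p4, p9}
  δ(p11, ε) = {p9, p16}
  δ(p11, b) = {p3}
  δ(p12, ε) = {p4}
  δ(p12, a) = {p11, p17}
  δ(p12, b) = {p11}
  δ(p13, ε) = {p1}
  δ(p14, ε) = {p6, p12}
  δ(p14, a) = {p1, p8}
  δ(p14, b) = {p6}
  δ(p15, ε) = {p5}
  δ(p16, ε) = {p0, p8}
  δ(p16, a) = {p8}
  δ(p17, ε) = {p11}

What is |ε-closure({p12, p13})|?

6

Start with {p12, p13}.
From p12 via ε: add p4.
From p13 via ε: add p1.
From p1 via ε: add p15.
From p15 via ε: add p5.
ε-closure = {p1, p4, p5, p12, p13, p15}, which has 6 states.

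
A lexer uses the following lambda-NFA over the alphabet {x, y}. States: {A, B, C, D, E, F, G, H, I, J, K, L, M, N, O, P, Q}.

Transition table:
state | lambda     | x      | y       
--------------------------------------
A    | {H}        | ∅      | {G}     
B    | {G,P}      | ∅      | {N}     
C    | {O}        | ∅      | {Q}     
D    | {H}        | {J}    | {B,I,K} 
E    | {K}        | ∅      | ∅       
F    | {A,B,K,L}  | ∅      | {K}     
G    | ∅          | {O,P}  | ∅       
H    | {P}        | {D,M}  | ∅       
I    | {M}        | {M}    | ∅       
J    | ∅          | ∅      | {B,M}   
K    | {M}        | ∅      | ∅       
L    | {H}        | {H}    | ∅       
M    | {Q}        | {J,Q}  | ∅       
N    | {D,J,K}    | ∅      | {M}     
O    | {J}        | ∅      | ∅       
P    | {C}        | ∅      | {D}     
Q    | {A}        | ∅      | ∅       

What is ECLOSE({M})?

Start with {M}.
From M via lambda: add Q.
From Q via lambda: add A.
From A via lambda: add H.
From H via lambda: add P.
From P via lambda: add C.
From C via lambda: add O.
From O via lambda: add J.
No new states can be added; the closed set is {A, C, H, J, M, O, P, Q}.

{A, C, H, J, M, O, P, Q}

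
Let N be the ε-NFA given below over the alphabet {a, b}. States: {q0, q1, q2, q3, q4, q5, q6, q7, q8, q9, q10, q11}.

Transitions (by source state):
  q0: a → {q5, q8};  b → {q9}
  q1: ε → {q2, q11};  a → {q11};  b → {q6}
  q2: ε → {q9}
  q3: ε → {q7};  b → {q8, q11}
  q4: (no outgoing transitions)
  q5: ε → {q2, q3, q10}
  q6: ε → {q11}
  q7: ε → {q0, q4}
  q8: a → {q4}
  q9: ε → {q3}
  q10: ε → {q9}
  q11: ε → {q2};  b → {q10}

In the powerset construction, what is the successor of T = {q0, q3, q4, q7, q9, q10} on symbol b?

q0 on b → {q9}.
q3 on b → {q8, q11}.
No b-transition from q4, q7, q9, q10.
Union after reading b: {q8, q9, q11}.
Now take the ε-closure:
From q9 via ε: add q3.
From q11 via ε: add q2.
From q3 via ε: add q7.
From q7 via ε: add q0, q4.
No new states can be added; the closed set is {q0, q2, q3, q4, q7, q8, q9, q11}.

{q0, q2, q3, q4, q7, q8, q9, q11}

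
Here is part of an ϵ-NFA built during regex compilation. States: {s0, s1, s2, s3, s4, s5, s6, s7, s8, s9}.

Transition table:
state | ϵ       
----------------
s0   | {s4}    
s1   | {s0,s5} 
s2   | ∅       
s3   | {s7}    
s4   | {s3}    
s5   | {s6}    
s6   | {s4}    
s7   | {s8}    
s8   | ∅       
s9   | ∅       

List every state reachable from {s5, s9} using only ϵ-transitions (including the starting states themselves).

Start with {s5, s9}.
From s5 via ϵ: add s6.
From s6 via ϵ: add s4.
From s4 via ϵ: add s3.
From s3 via ϵ: add s7.
From s7 via ϵ: add s8.
No new states can be added; the closed set is {s3, s4, s5, s6, s7, s8, s9}.

{s3, s4, s5, s6, s7, s8, s9}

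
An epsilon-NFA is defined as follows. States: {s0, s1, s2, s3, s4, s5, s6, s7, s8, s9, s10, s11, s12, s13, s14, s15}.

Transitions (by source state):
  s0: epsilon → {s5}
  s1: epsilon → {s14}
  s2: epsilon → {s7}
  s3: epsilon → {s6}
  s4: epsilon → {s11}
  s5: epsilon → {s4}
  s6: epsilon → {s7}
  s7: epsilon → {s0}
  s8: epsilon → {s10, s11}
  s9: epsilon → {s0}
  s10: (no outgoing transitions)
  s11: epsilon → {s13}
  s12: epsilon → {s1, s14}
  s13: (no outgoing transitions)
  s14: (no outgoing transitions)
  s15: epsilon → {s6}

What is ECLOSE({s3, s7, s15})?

Start with {s3, s7, s15}.
From s3 via epsilon: add s6.
From s7 via epsilon: add s0.
From s0 via epsilon: add s5.
From s5 via epsilon: add s4.
From s4 via epsilon: add s11.
From s11 via epsilon: add s13.
No new states can be added; the closed set is {s0, s3, s4, s5, s6, s7, s11, s13, s15}.

{s0, s3, s4, s5, s6, s7, s11, s13, s15}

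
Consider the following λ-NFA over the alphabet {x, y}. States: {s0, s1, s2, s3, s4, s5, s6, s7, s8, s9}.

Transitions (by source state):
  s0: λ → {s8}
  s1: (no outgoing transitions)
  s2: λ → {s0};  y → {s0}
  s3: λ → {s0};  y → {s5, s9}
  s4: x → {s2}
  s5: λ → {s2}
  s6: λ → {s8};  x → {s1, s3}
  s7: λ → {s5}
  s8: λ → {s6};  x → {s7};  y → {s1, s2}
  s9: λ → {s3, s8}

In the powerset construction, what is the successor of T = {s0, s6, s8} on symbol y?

s8 on y → {s1, s2}.
No y-transition from s0, s6.
Union after reading y: {s1, s2}.
Now take the λ-closure:
From s2 via λ: add s0.
From s0 via λ: add s8.
From s8 via λ: add s6.
No new states can be added; the closed set is {s0, s1, s2, s6, s8}.

{s0, s1, s2, s6, s8}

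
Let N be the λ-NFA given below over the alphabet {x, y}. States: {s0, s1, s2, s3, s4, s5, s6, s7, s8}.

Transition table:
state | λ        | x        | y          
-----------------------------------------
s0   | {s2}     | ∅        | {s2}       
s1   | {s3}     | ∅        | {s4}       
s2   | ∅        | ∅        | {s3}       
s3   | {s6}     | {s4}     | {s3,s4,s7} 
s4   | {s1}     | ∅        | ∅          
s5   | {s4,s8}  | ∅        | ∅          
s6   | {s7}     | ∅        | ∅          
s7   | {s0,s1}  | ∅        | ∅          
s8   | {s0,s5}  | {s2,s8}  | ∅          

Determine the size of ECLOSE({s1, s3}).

Start with {s1, s3}.
From s3 via λ: add s6.
From s6 via λ: add s7.
From s7 via λ: add s0.
From s0 via λ: add s2.
λ-closure = {s0, s1, s2, s3, s6, s7}, which has 6 states.

6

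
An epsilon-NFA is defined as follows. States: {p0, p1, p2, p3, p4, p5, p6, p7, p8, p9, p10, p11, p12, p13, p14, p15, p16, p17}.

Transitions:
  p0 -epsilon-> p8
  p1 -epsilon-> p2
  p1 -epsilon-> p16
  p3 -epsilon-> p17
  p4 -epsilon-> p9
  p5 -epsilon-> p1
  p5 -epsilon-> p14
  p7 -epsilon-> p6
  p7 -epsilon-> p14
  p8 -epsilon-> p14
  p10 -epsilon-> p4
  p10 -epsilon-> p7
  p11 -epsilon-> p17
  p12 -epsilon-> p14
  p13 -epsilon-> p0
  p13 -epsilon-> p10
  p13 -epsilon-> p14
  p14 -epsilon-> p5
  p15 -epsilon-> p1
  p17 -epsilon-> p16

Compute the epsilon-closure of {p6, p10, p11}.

Start with {p6, p10, p11}.
From p10 via epsilon: add p4, p7.
From p11 via epsilon: add p17.
From p4 via epsilon: add p9.
From p7 via epsilon: add p14.
From p17 via epsilon: add p16.
From p14 via epsilon: add p5.
From p5 via epsilon: add p1.
From p1 via epsilon: add p2.
No new states can be added; the closed set is {p1, p2, p4, p5, p6, p7, p9, p10, p11, p14, p16, p17}.

{p1, p2, p4, p5, p6, p7, p9, p10, p11, p14, p16, p17}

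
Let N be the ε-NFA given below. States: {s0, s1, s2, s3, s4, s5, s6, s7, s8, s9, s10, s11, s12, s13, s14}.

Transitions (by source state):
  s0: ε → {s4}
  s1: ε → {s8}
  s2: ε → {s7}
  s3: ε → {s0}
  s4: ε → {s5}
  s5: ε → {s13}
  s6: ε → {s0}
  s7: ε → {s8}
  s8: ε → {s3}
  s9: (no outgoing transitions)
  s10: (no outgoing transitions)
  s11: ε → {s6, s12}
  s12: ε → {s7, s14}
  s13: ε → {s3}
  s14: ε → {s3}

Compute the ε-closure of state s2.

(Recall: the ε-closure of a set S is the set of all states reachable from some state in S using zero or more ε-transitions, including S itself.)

Start with {s2}.
From s2 via ε: add s7.
From s7 via ε: add s8.
From s8 via ε: add s3.
From s3 via ε: add s0.
From s0 via ε: add s4.
From s4 via ε: add s5.
From s5 via ε: add s13.
No new states can be added; the closed set is {s0, s2, s3, s4, s5, s7, s8, s13}.

{s0, s2, s3, s4, s5, s7, s8, s13}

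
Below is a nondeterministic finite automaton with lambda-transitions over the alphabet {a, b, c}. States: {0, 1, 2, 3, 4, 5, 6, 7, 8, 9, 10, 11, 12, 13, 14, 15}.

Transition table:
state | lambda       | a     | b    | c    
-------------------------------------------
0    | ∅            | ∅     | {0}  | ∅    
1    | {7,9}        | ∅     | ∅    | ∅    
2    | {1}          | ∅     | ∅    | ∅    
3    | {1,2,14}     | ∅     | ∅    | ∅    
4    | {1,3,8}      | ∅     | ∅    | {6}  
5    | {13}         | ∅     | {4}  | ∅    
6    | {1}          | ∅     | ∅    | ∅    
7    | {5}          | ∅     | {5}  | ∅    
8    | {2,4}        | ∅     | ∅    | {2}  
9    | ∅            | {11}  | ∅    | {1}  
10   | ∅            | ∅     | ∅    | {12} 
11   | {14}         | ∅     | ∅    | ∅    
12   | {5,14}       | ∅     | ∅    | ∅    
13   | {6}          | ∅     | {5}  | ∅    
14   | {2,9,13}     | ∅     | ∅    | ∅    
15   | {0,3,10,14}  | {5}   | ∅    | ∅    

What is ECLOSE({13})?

{1, 5, 6, 7, 9, 13}

Start with {13}.
From 13 via lambda: add 6.
From 6 via lambda: add 1.
From 1 via lambda: add 7, 9.
From 7 via lambda: add 5.
No new states can be added; the closed set is {1, 5, 6, 7, 9, 13}.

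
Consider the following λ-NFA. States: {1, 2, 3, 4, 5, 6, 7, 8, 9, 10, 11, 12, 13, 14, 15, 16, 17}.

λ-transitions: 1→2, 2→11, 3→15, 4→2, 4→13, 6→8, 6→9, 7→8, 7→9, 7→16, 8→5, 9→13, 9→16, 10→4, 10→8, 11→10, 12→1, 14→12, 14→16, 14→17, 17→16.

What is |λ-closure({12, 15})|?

Start with {12, 15}.
From 12 via λ: add 1.
From 1 via λ: add 2.
From 2 via λ: add 11.
From 11 via λ: add 10.
From 10 via λ: add 4, 8.
From 4 via λ: add 13.
From 8 via λ: add 5.
λ-closure = {1, 2, 4, 5, 8, 10, 11, 12, 13, 15}, which has 10 states.

10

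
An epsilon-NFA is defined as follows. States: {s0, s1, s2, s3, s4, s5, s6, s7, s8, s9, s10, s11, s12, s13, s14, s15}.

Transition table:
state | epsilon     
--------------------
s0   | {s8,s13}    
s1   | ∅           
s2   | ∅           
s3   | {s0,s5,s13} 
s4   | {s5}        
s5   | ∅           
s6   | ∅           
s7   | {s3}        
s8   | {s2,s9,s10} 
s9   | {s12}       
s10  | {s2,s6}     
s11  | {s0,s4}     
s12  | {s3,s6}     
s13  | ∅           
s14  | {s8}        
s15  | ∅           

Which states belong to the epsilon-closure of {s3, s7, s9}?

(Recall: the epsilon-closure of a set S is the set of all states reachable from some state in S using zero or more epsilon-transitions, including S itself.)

{s0, s2, s3, s5, s6, s7, s8, s9, s10, s12, s13}

Start with {s3, s7, s9}.
From s3 via epsilon: add s0, s5, s13.
From s9 via epsilon: add s12.
From s0 via epsilon: add s8.
From s12 via epsilon: add s6.
From s8 via epsilon: add s2, s10.
No new states can be added; the closed set is {s0, s2, s3, s5, s6, s7, s8, s9, s10, s12, s13}.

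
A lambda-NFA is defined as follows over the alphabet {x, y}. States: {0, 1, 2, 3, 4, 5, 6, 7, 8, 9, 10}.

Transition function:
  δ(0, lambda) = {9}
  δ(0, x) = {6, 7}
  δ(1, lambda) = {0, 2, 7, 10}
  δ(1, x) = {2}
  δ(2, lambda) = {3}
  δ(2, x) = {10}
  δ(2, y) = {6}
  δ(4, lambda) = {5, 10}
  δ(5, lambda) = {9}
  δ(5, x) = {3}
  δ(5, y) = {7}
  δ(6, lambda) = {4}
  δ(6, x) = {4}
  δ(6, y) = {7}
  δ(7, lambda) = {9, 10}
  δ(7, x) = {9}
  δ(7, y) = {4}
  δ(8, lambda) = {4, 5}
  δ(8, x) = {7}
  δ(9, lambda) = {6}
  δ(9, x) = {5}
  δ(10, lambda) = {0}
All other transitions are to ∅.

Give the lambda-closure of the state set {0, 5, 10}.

{0, 4, 5, 6, 9, 10}

Start with {0, 5, 10}.
From 0 via lambda: add 9.
From 9 via lambda: add 6.
From 6 via lambda: add 4.
No new states can be added; the closed set is {0, 4, 5, 6, 9, 10}.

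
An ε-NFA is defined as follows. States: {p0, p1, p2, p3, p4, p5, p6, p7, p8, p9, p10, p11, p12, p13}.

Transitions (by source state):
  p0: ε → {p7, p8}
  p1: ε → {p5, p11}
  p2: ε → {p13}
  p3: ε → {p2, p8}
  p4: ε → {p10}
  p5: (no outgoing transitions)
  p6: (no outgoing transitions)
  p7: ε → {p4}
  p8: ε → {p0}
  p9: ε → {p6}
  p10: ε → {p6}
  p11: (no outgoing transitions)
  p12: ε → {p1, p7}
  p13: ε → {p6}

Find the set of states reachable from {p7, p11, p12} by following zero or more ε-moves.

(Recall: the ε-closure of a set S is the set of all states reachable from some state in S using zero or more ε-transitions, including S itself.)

Start with {p7, p11, p12}.
From p7 via ε: add p4.
From p12 via ε: add p1.
From p1 via ε: add p5.
From p4 via ε: add p10.
From p10 via ε: add p6.
No new states can be added; the closed set is {p1, p4, p5, p6, p7, p10, p11, p12}.

{p1, p4, p5, p6, p7, p10, p11, p12}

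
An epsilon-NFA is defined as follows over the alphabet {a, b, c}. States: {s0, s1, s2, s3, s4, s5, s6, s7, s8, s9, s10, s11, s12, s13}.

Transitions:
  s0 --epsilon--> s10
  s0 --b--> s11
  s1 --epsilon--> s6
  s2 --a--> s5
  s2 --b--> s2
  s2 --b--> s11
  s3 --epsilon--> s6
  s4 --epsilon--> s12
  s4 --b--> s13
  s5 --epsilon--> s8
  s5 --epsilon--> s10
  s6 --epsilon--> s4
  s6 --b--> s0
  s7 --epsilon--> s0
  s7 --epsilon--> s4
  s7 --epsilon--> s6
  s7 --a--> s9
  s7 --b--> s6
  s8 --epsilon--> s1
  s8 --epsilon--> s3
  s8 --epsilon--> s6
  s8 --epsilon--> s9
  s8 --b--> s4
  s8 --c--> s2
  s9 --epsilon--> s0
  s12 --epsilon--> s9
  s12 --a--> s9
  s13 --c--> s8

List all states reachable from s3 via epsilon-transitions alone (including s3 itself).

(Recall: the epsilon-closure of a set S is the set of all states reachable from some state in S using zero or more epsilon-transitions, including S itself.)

Start with {s3}.
From s3 via epsilon: add s6.
From s6 via epsilon: add s4.
From s4 via epsilon: add s12.
From s12 via epsilon: add s9.
From s9 via epsilon: add s0.
From s0 via epsilon: add s10.
No new states can be added; the closed set is {s0, s3, s4, s6, s9, s10, s12}.

{s0, s3, s4, s6, s9, s10, s12}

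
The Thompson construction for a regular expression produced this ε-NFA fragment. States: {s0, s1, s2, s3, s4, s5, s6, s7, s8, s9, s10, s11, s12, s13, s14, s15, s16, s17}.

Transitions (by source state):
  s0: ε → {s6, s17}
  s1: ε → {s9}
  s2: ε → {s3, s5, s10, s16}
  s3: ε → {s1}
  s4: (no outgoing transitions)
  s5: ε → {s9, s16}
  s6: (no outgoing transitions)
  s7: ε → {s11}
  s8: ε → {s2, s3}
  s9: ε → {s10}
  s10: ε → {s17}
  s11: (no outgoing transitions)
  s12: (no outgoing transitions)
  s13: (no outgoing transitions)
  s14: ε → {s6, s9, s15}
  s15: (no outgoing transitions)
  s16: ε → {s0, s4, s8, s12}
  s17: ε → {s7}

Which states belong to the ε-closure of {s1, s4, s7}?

{s1, s4, s7, s9, s10, s11, s17}

Start with {s1, s4, s7}.
From s1 via ε: add s9.
From s7 via ε: add s11.
From s9 via ε: add s10.
From s10 via ε: add s17.
No new states can be added; the closed set is {s1, s4, s7, s9, s10, s11, s17}.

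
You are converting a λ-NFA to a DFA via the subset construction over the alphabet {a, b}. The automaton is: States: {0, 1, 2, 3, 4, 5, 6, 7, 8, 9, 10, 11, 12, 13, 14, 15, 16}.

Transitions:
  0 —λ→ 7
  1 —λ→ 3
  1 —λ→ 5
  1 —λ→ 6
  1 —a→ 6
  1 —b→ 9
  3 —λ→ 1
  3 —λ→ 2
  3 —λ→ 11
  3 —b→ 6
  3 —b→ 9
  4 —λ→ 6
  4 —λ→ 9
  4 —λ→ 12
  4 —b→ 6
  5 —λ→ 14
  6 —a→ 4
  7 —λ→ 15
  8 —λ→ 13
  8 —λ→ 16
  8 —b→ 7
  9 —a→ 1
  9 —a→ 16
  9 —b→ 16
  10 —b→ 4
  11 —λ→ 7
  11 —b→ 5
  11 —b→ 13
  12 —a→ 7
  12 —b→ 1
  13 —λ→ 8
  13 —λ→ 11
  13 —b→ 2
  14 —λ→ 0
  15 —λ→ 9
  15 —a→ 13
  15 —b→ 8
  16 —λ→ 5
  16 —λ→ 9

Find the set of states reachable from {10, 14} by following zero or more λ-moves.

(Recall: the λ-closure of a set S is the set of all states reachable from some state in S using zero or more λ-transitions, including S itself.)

{0, 7, 9, 10, 14, 15}

Start with {10, 14}.
From 14 via λ: add 0.
From 0 via λ: add 7.
From 7 via λ: add 15.
From 15 via λ: add 9.
No new states can be added; the closed set is {0, 7, 9, 10, 14, 15}.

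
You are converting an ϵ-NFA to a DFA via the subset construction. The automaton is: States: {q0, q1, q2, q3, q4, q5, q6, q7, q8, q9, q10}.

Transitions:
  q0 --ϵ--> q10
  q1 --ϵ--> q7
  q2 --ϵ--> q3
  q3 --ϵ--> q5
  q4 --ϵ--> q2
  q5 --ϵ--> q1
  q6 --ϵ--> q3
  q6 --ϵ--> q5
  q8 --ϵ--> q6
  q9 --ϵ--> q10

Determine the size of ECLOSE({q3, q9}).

Start with {q3, q9}.
From q3 via ϵ: add q5.
From q9 via ϵ: add q10.
From q5 via ϵ: add q1.
From q1 via ϵ: add q7.
ϵ-closure = {q1, q3, q5, q7, q9, q10}, which has 6 states.

6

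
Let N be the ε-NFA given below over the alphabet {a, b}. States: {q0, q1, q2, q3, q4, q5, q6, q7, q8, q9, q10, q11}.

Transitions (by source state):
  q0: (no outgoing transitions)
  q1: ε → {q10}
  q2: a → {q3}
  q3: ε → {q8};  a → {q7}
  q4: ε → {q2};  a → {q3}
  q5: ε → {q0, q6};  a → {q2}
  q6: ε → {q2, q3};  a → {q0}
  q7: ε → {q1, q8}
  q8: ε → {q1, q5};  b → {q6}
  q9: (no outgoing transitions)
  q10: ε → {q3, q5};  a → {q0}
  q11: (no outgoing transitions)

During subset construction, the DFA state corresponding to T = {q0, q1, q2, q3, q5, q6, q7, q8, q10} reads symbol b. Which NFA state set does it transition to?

{q0, q1, q2, q3, q5, q6, q8, q10}

q8 on b → {q6}.
No b-transition from q0, q1, q2, q3, q5, q6, q7, q10.
Union after reading b: {q6}.
Now take the ε-closure:
From q6 via ε: add q2, q3.
From q3 via ε: add q8.
From q8 via ε: add q1, q5.
From q1 via ε: add q10.
From q5 via ε: add q0.
No new states can be added; the closed set is {q0, q1, q2, q3, q5, q6, q8, q10}.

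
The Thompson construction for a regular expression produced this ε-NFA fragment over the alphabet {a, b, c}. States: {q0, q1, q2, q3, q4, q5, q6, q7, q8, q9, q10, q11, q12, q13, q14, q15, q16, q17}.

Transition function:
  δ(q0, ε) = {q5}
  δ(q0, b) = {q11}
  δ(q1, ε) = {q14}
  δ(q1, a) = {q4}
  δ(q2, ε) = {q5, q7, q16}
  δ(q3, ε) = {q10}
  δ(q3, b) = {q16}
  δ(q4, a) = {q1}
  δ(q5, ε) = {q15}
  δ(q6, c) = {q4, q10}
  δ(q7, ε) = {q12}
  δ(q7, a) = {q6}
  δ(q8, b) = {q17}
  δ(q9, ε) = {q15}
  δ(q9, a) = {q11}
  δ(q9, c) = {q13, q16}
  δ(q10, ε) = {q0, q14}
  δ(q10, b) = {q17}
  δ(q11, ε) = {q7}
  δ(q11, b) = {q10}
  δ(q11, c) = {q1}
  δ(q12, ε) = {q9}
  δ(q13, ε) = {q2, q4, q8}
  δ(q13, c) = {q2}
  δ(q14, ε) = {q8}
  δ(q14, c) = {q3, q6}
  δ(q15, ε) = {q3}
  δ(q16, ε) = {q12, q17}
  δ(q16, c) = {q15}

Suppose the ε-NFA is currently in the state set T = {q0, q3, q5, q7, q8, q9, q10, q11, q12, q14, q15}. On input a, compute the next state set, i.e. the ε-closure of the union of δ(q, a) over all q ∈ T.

q7 on a → {q6}.
q9 on a → {q11}.
No a-transition from q0, q3, q5, q8, q10, q11, q12, q14, q15.
Union after reading a: {q6, q11}.
Now take the ε-closure:
From q11 via ε: add q7.
From q7 via ε: add q12.
From q12 via ε: add q9.
From q9 via ε: add q15.
From q15 via ε: add q3.
From q3 via ε: add q10.
From q10 via ε: add q0, q14.
From q0 via ε: add q5.
From q14 via ε: add q8.
No new states can be added; the closed set is {q0, q3, q5, q6, q7, q8, q9, q10, q11, q12, q14, q15}.

{q0, q3, q5, q6, q7, q8, q9, q10, q11, q12, q14, q15}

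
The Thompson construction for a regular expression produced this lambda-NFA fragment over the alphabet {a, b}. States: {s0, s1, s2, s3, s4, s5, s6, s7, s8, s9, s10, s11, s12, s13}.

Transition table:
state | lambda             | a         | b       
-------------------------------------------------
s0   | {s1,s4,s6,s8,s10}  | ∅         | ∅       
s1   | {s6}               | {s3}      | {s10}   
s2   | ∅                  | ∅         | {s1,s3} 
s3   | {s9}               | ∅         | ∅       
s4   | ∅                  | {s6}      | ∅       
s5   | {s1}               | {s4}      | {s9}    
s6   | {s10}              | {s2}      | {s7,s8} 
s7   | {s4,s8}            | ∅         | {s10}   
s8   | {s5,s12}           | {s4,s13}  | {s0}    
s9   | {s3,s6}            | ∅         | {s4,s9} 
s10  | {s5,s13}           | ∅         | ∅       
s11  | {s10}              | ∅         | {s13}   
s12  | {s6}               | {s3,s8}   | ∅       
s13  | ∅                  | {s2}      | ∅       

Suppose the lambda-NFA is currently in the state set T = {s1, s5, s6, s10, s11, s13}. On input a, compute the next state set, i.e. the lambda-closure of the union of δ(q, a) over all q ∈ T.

{s1, s2, s3, s4, s5, s6, s9, s10, s13}

s1 on a → {s3}.
s5 on a → {s4}.
s6 on a → {s2}.
s13 on a → {s2}.
No a-transition from s10, s11.
Union after reading a: {s2, s3, s4}.
Now take the lambda-closure:
From s3 via lambda: add s9.
From s9 via lambda: add s6.
From s6 via lambda: add s10.
From s10 via lambda: add s5, s13.
From s5 via lambda: add s1.
No new states can be added; the closed set is {s1, s2, s3, s4, s5, s6, s9, s10, s13}.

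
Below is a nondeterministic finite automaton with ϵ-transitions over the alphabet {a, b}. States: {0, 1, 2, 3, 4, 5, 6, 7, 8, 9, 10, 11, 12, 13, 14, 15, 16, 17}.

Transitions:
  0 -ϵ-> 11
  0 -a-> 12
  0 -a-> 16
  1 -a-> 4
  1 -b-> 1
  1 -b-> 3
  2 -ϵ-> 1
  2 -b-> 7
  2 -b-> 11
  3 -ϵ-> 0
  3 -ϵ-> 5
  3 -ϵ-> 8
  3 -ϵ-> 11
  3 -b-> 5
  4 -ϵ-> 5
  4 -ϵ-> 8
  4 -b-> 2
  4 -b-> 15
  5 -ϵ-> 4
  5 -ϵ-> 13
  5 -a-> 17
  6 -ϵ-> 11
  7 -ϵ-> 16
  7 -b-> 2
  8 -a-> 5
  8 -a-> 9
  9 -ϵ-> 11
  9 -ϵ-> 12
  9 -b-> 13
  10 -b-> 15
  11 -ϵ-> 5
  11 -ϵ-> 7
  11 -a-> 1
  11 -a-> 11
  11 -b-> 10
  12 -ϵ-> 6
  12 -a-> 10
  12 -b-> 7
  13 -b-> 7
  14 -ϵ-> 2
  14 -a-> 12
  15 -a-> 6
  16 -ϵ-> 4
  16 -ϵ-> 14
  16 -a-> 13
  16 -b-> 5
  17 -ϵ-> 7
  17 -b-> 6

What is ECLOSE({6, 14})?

{1, 2, 4, 5, 6, 7, 8, 11, 13, 14, 16}

Start with {6, 14}.
From 6 via ϵ: add 11.
From 14 via ϵ: add 2.
From 2 via ϵ: add 1.
From 11 via ϵ: add 5, 7.
From 5 via ϵ: add 4, 13.
From 7 via ϵ: add 16.
From 4 via ϵ: add 8.
No new states can be added; the closed set is {1, 2, 4, 5, 6, 7, 8, 11, 13, 14, 16}.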